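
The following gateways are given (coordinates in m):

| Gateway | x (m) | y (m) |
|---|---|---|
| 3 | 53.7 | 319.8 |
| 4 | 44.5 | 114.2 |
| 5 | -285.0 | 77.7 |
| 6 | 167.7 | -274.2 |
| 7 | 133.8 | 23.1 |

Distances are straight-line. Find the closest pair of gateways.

Pairwise distances:
3–4: 205.8 m
3–5: 416.3 m
3–6: 604.8 m
3–7: 307.3 m
4–5: 331.5 m
4–6: 407.5 m
4–7: 127.6 m
5–6: 573.4 m
5–7: 422.3 m
6–7: 299.2 m
Closest pair: 4–7 at 127.6 m.

4 and 7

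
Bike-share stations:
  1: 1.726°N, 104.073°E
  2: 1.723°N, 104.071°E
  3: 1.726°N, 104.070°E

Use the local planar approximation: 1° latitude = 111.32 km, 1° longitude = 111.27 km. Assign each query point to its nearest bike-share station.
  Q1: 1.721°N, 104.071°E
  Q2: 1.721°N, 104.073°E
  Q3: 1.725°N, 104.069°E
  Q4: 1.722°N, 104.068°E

Q1 at 1.721°N, 104.071°E:
  1: √((0.005·111.32)² + (0.002·111.27)²) = √(0.30980356 + 0.04952405) = 0.599439 km
  2: √((0.002·111.32)² + (0.000·111.27)²) = √(0.04956857 + 0.00000000) = 0.222640 km
  3: √((0.005·111.32)² + (-0.001·111.27)²) = √(0.30980356 + 0.01238101) = 0.567613 km
  → nearest: 2 (0.222640 km)
Q2 at 1.721°N, 104.073°E:
  1: √((0.005·111.32)² + (0.000·111.27)²) = √(0.30980356 + 0.00000000) = 0.556600 km
  2: √((0.002·111.32)² + (-0.002·111.27)²) = √(0.04956857 + 0.04952405) = 0.314790 km
  3: √((0.005·111.32)² + (-0.003·111.27)²) = √(0.30980356 + 0.11142912) = 0.649024 km
  → nearest: 2 (0.314790 km)
Q3 at 1.725°N, 104.069°E:
  1: √((0.001·111.32)² + (0.004·111.27)²) = √(0.01239214 + 0.19809621) = 0.458790 km
  2: √((-0.002·111.32)² + (0.002·111.27)²) = √(0.04956857 + 0.04952405) = 0.314790 km
  3: √((0.001·111.32)² + (0.001·111.27)²) = √(0.01239214 + 0.01238101) = 0.157395 km
  → nearest: 3 (0.157395 km)
Q4 at 1.722°N, 104.068°E:
  1: √((0.004·111.32)² + (0.005·111.27)²) = √(0.19827428 + 0.30952532) = 0.712601 km
  2: √((0.001·111.32)² + (0.003·111.27)²) = √(0.01239214 + 0.11142912) = 0.351882 km
  3: √((0.004·111.32)² + (0.002·111.27)²) = √(0.19827428 + 0.04952405) = 0.497793 km
  → nearest: 2 (0.351882 km)

Q1→2; Q2→2; Q3→3; Q4→2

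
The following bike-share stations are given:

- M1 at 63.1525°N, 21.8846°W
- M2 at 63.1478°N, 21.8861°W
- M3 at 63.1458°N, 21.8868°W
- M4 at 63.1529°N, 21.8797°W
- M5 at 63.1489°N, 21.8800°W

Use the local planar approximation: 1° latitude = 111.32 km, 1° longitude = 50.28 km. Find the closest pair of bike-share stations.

Pairwise distances:
M2–M3: 0.2254 km
M1–M4: 0.2504 km
M2–M5: 0.3302 km
M4–M5: 0.4455 km
M1–M5: 0.4627 km
M3–M5: 0.4858 km
M1–M2: 0.5286 km
M2–M4: 0.6526 km
M1–M3: 0.7540 km
M3–M4: 0.8673 km
Closest pair: M2–M3 at 0.2254 km.

M2 and M3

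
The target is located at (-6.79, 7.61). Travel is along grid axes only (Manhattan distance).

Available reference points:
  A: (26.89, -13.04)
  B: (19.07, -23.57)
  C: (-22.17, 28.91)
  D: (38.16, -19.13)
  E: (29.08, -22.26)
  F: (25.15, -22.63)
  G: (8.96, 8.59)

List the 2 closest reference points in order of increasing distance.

Distances from (-6.79, 7.61):
A: |33.68| + |-20.65| = 33.68 + 20.65 = 54.33
B: |25.86| + |-31.18| = 25.86 + 31.18 = 57.04
C: |-15.38| + |21.30| = 15.38 + 21.30 = 36.68
D: |44.95| + |-26.74| = 44.95 + 26.74 = 71.69
E: |35.87| + |-29.87| = 35.87 + 29.87 = 65.74
F: |31.94| + |-30.24| = 31.94 + 30.24 = 62.18
G: |15.75| + |0.98| = 15.75 + 0.98 = 16.73
Sorted: G (16.73) < C (36.68) < A (54.33) < B (57.04) < …

G, C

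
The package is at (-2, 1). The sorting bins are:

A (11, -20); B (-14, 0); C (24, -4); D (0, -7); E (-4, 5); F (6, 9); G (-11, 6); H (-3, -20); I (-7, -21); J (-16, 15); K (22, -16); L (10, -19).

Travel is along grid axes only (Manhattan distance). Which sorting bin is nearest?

Distances from (-2, 1):
A: 34
B: 13
C: 31
D: 10
E: 6
F: 16
G: 14
H: 22
I: 27
J: 28
K: 41
L: 32
Minimum: E at 6.

E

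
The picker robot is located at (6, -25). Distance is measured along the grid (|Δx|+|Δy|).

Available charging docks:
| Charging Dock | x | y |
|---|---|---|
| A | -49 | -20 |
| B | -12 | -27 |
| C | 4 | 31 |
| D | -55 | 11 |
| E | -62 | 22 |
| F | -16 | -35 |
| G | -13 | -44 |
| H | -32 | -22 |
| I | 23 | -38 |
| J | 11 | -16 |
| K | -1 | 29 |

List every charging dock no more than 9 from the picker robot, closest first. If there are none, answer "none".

Distances from (6, -25):
A: |-55| + |5| = 55 + 5 = 60
B: |-18| + |-2| = 18 + 2 = 20
C: |-2| + |56| = 2 + 56 = 58
D: |-61| + |36| = 61 + 36 = 97
E: |-68| + |47| = 68 + 47 = 115
F: |-22| + |-10| = 22 + 10 = 32
G: |-19| + |-19| = 19 + 19 = 38
H: |-38| + |3| = 38 + 3 = 41
I: |17| + |-13| = 17 + 13 = 30
J: |5| + |9| = 5 + 9 = 14
K: |-7| + |54| = 7 + 54 = 61
Threshold 9: none within range.

none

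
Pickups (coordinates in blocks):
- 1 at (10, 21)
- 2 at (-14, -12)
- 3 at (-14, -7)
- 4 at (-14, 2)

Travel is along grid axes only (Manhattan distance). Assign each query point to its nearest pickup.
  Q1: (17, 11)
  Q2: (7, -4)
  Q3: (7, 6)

Q1 at (17, 11):
  1: 17 blocks
  2: 54 blocks
  3: 49 blocks
  4: 40 blocks
  → nearest: 1 (17 blocks)
Q2 at (7, -4):
  1: 28 blocks
  2: 29 blocks
  3: 24 blocks
  4: 27 blocks
  → nearest: 3 (24 blocks)
Q3 at (7, 6):
  1: 18 blocks
  2: 39 blocks
  3: 34 blocks
  4: 25 blocks
  → nearest: 1 (18 blocks)

Q1→1; Q2→3; Q3→1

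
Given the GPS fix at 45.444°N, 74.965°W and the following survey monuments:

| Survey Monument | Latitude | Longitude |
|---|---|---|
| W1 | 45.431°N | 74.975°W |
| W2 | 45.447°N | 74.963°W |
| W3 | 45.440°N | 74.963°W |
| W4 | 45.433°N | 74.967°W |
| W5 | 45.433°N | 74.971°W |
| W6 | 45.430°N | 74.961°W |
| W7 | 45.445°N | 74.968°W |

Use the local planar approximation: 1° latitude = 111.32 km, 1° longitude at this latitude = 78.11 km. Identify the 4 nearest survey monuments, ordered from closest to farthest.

W7, W2, W3, W4

Distances from 45.444°N, 74.965°W:
W1: √((-0.013·111.32)² + (-0.010·78.11)²) = √(2.09427 + 0.61012) = 1.645 km
W2: √((0.003·111.32)² + (0.002·78.11)²) = √(0.11153 + 0.02440) = 0.369 km
W3: √((-0.004·111.32)² + (0.002·78.11)²) = √(0.19827 + 0.02440) = 0.472 km
W4: √((-0.011·111.32)² + (-0.002·78.11)²) = √(1.49945 + 0.02440) = 1.234 km
W5: √((-0.011·111.32)² + (-0.006·78.11)²) = √(1.49945 + 0.21964) = 1.311 km
W6: √((-0.014·111.32)² + (0.004·78.11)²) = √(2.42886 + 0.09762) = 1.589 km
W7: √((0.001·111.32)² + (-0.003·78.11)²) = √(0.01239 + 0.05491) = 0.259 km
Sorted: W7 (0.259 km) < W2 (0.369 km) < W3 (0.472 km) < W4 (1.234 km) < W5 (1.311 km) < W6 (1.589 km) < …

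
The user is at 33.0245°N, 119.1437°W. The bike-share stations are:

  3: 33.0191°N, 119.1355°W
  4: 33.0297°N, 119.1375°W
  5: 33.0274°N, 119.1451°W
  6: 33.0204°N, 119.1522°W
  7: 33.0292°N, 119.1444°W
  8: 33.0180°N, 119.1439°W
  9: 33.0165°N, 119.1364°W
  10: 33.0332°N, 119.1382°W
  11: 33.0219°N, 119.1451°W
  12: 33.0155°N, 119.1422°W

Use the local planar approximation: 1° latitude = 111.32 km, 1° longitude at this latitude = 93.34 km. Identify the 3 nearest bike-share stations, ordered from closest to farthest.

11, 5, 7

Distances from 33.0245°N, 119.1437°W:
3: √((-0.0054·111.32)² + (0.0082·93.34)²) = √(0.361355 + 0.585819) = 0.9732 km
4: √((0.0052·111.32)² + (0.0062·93.34)²) = √(0.335084 + 0.334903) = 0.8185 km
5: √((0.0029·111.32)² + (-0.0014·93.34)²) = √(0.104218 + 0.017076) = 0.3483 km
6: √((-0.0041·111.32)² + (-0.0085·93.34)²) = √(0.208312 + 0.629468) = 0.9153 km
7: √((0.0047·111.32)² + (-0.0007·93.34)²) = √(0.273742 + 0.004269) = 0.5273 km
8: √((-0.0065·111.32)² + (-0.0002·93.34)²) = √(0.523568 + 0.000348) = 0.7238 km
9: √((-0.0080·111.32)² + (0.0073·93.34)²) = √(0.793097 + 0.464281) = 1.1213 km
10: √((0.0087·111.32)² + (0.0055·93.34)²) = √(0.937961 + 0.263549) = 1.0961 km
11: √((-0.0026·111.32)² + (-0.0014·93.34)²) = √(0.083771 + 0.017076) = 0.3176 km
12: √((-0.0090·111.32)² + (0.0015·93.34)²) = √(1.003764 + 0.019603) = 1.0116 km
Sorted: 11 (0.3176 km) < 5 (0.3483 km) < 7 (0.5273 km) < 8 (0.7238 km) < 4 (0.8185 km) < …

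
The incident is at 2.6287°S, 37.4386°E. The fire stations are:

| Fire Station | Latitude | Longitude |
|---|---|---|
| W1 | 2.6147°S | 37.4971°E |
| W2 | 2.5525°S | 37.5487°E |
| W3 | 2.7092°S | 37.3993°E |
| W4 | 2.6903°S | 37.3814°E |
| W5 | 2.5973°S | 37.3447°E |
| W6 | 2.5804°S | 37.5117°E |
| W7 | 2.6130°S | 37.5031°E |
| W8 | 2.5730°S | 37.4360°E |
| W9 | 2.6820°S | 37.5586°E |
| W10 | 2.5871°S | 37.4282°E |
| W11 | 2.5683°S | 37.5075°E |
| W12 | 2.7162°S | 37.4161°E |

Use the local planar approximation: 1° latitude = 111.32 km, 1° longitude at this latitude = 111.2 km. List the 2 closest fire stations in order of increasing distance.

W10, W8

Distances from 2.6287°S, 37.4386°E:
W1: √((0.0140·111.32)² + (0.0585·111.2)²) = √(2.428860 + 42.317627) = 6.6893 km
W2: √((0.0762·111.32)² + (0.1101·111.2)²) = √(71.954231 + 149.893987) = 14.8946 km
W3: √((-0.0805·111.32)² + (-0.0393·111.2)²) = √(80.304181 + 19.098298) = 9.9701 km
W4: √((-0.0616·111.32)² + (-0.0572·111.2)²) = √(47.022728 + 40.457741) = 9.3531 km
W5: √((0.0314·111.32)² + (-0.0939·111.2)²) = √(12.218157 + 109.028681) = 11.0112 km
W6: √((0.0483·111.32)² + (0.0731·111.2)²) = √(28.909505 + 66.076089) = 9.7461 km
W7: √((0.0157·111.32)² + (0.0645·111.2)²) = √(3.054539 + 51.443322) = 7.3823 km
W8: √((0.0557·111.32)² + (-0.0026·111.2)²) = √(38.446498 + 0.083590) = 6.2073 km
W9: √((-0.0533·111.32)² + (0.1200·111.2)²) = √(35.204713 + 178.062336) = 14.6037 km
W10: √((0.0416·111.32)² + (-0.0104·111.2)²) = √(21.445346 + 1.337446) = 4.7731 km
W11: √((0.0604·111.32)² + (0.0689·111.2)²) = √(45.208518 + 58.701340) = 10.1936 km
W12: √((-0.0875·111.32)² + (-0.0225·111.2)²) = √(94.877340 + 6.260004) = 10.0567 km
Sorted: W10 (4.7731 km) < W8 (6.2073 km) < W1 (6.6893 km) < W7 (7.3823 km) < …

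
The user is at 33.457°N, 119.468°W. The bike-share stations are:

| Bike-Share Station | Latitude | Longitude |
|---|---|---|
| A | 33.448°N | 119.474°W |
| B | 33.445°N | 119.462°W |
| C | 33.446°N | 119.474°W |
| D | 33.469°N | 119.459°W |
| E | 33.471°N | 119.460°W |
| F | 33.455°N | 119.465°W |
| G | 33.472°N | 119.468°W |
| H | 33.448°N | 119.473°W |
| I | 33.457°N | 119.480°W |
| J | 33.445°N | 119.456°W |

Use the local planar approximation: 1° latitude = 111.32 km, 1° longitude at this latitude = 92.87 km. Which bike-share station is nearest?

F

Distances from 33.457°N, 119.468°W:
A: √((-0.009·111.32)² + (-0.006·92.87)²) = √(1.00376 + 0.31049) = 1.146 km
B: √((-0.012·111.32)² + (0.006·92.87)²) = √(1.78447 + 0.31049) = 1.447 km
C: √((-0.011·111.32)² + (-0.006·92.87)²) = √(1.49945 + 0.31049) = 1.345 km
D: √((0.012·111.32)² + (0.009·92.87)²) = √(1.78447 + 0.69861) = 1.576 km
E: √((0.014·111.32)² + (0.008·92.87)²) = √(2.42886 + 0.55199) = 1.727 km
F: √((-0.002·111.32)² + (0.003·92.87)²) = √(0.04957 + 0.07762) = 0.357 km
G: √((0.015·111.32)² + (0.000·92.87)²) = √(2.78823 + 0.00000) = 1.670 km
H: √((-0.009·111.32)² + (-0.005·92.87)²) = √(1.00376 + 0.21562) = 1.104 km
I: √((0.000·111.32)² + (-0.012·92.87)²) = √(0.00000 + 1.24198) = 1.114 km
J: √((-0.012·111.32)² + (0.012·92.87)²) = √(1.78447 + 1.24198) = 1.740 km
Minimum: F at 0.357 km.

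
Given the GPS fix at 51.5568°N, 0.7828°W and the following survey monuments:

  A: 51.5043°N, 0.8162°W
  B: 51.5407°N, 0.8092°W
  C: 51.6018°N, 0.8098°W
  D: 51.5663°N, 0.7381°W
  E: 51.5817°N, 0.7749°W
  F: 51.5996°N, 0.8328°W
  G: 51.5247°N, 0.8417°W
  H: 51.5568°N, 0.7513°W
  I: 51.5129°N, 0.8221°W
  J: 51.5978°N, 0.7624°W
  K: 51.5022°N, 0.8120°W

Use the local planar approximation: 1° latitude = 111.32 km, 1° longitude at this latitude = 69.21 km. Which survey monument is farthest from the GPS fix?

Distances from 51.5568°N, 0.7828°W:
A: 6.2849 km
B: 2.5594 km
C: 5.3466 km
D: 3.2694 km
E: 2.8253 km
F: 5.8886 km
G: 5.4209 km
H: 2.1801 km
I: 5.5929 km
J: 4.7775 km
K: 6.4052 km
Maximum: K at 6.4052 km.

K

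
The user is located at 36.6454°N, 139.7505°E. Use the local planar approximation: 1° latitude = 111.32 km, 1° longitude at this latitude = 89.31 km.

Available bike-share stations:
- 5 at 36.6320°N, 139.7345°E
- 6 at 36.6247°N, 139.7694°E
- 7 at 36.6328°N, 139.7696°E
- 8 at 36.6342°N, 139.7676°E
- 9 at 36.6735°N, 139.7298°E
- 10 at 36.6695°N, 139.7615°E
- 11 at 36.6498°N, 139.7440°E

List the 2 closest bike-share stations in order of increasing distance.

Distances from 36.6454°N, 139.7505°E:
5: 2.0657 km
6: 2.8564 km
7: 2.2084 km
8: 1.9715 km
9: 3.6336 km
10: 2.8570 km
11: 0.7595 km
Sorted: 11 (0.7595 km) < 8 (1.9715 km) < 5 (2.0657 km) < 7 (2.2084 km) < …

11, 8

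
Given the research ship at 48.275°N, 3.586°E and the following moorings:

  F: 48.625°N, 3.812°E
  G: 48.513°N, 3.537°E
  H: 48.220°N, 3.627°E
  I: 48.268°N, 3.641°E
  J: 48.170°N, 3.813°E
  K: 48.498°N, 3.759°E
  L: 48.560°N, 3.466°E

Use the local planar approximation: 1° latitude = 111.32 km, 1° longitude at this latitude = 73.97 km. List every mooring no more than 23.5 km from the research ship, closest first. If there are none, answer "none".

I, H, J

Distances from 48.275°N, 3.586°E:
F: 42.397 km
G: 26.741 km
H: 6.833 km
I: 4.142 km
J: 20.459 km
K: 27.929 km
L: 32.945 km
Threshold 23.5 km: I (4.142 km), H (6.833 km), J (20.459 km) are within range.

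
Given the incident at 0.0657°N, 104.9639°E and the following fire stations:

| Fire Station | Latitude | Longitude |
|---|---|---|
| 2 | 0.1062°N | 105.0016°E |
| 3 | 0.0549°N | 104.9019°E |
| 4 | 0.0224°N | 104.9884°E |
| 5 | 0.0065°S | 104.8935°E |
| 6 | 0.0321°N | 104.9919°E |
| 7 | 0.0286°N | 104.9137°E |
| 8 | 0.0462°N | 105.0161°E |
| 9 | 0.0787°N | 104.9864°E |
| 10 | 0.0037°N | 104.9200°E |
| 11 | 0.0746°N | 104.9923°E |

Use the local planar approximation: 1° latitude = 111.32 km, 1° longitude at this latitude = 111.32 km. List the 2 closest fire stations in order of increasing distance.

Distances from 0.0657°N, 104.9639°E:
2: 6.1595 km
3: 7.0058 km
4: 5.5383 km
5: 11.2257 km
6: 4.8688 km
7: 6.9488 km
8: 6.2031 km
9: 2.8927 km
10: 8.4568 km
11: 3.3131 km
Sorted: 9 (2.8927 km) < 11 (3.3131 km) < 6 (4.8688 km) < 4 (5.5383 km) < …

9, 11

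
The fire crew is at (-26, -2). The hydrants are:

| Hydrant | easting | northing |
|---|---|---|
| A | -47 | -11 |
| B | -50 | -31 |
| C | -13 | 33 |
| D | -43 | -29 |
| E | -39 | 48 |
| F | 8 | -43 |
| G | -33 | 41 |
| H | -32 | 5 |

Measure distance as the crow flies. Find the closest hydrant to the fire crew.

Distances from (-26, -2):
A: 22.8
B: 37.6
C: 37.3
D: 31.9
E: 51.7
F: 53.3
G: 43.6
H: 9.2
Minimum: H at 9.2.

H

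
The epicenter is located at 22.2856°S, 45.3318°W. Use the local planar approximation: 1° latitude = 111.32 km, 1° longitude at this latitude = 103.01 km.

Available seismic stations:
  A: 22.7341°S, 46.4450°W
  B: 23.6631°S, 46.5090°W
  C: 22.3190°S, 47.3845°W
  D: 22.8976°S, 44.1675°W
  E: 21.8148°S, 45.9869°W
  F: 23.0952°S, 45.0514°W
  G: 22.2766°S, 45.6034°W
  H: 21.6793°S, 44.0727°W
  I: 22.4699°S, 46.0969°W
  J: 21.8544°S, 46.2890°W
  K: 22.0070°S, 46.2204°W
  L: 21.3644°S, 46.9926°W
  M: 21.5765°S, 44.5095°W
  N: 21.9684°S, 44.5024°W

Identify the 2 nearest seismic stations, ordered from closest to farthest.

Distances from 22.2856°S, 45.3318°W:
A: √((-0.4485·111.32)² + (-1.1132·103.01)²) = √(2492.707326 + 13149.376777) = 125.0683 km
B: √((-1.3775·111.32)² + (-1.1772·103.01)²) = √(23514.167655 + 14704.805389) = 195.4967 km
C: √((-0.0334·111.32)² + (-2.0527·103.01)²) = √(13.824178 + 44710.521860) = 211.4813 km
D: √((-0.6120·111.32)² + (1.1643·103.01)²) = √(4641.402583 + 14384.294605) = 137.9337 km
E: √((0.4708·111.32)² + (-0.6551·103.01)²) = √(2746.751078 + 4553.800214) = 85.4433 km
F: √((-0.8096·111.32)² + (0.2804·103.01)²) = √(8122.456503 + 834.285687) = 94.6401 km
G: √((0.0090·111.32)² + (-0.2716·103.01)²) = √(1.003764 + 782.741402) = 27.9954 km
H: √((0.6063·111.32)² + (1.2591·103.01)²) = √(4555.347705 + 16822.061725) = 146.2102 km
I: √((-0.1843·111.32)² + (-0.7651·103.01)²) = √(420.917581 + 6211.481245) = 81.4395 km
J: √((0.4312·111.32)² + (-0.9572·103.01)²) = √(2304.113665 + 9722.191120) = 109.6645 km
K: √((0.2786·111.32)² + (-0.8886·103.01)²) = √(961.852813 + 8378.598741) = 96.6460 km
L: √((0.9212·111.32)² + (-1.6608·103.01)²) = √(10516.089022 + 29268.026978) = 199.4596 km
M: √((0.7091·111.32)² + (0.8223·103.01)²) = √(6231.051863 + 7174.957862) = 115.7843 km
N: √((0.3172·111.32)² + (0.8294·103.01)²) = √(1246.845817 + 7299.394507) = 92.4459 km
Sorted: G (27.9954 km) < I (81.4395 km) < E (85.4433 km) < N (92.4459 km) < …

G, I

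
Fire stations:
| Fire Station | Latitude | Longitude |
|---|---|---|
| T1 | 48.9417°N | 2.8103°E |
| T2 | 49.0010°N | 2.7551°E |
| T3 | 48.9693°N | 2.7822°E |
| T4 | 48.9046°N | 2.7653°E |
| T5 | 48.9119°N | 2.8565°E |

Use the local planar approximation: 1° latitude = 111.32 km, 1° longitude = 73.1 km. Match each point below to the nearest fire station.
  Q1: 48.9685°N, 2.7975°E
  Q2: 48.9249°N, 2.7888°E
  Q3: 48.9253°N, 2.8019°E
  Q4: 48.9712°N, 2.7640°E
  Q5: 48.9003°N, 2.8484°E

Q1→T3; Q2→T1; Q3→T1; Q4→T3; Q5→T5

Q1 at 48.9685°N, 2.7975°E:
  T1: √((-0.0268·111.32)² + (0.0128·73.1)²) = √(8.900532 + 0.875497) = 3.1267 km
  T2: √((0.0325·111.32)² + (-0.0424·73.1)²) = √(13.089200 + 9.606528) = 4.7640 km
  T3: √((0.0008·111.32)² + (-0.0153·73.1)²) = √(0.007931 + 1.250886) = 1.1220 km
  T4: √((-0.0639·111.32)² + (-0.0322·73.1)²) = √(50.599720 + 5.540469) = 7.4927 km
  T5: √((-0.0566·111.32)² + (0.0590·73.1)²) = √(39.698972 + 18.601106) = 7.6354 km
  → nearest: T3 (1.1220 km)
Q2 at 48.9249°N, 2.7888°E:
  T1: √((0.0168·111.32)² + (0.0215·73.1)²) = √(3.497558 + 2.470084) = 2.4429 km
  T2: √((0.0761·111.32)² + (-0.0337·73.1)²) = √(71.765499 + 6.068684) = 8.8224 km
  T3: √((0.0444·111.32)² + (-0.0066·73.1)²) = √(24.429374 + 0.232768) = 4.9661 km
  T4: √((-0.0203·111.32)² + (-0.0235·73.1)²) = √(5.106678 + 2.951009) = 2.8386 km
  T5: √((-0.0130·111.32)² + (0.0677·73.1)²) = √(2.094272 + 24.491314) = 5.1561 km
  → nearest: T1 (2.4429 km)
Q3 at 48.9253°N, 2.8019°E:
  T1: √((0.0164·111.32)² + (0.0084·73.1)²) = √(3.332991 + 0.377045) = 1.9261 km
  T2: √((0.0757·111.32)² + (-0.0468·73.1)²) = √(71.013048 + 11.703788) = 9.0949 km
  T3: √((0.0440·111.32)² + (-0.0197·73.1)²) = √(23.991188 + 2.073802) = 5.1054 km
  T4: √((-0.0207·111.32)² + (-0.0366·73.1)²) = √(5.309909 + 7.158086) = 3.5310 km
  T5: √((-0.0134·111.32)² + (0.0546·73.1)²) = √(2.225133 + 15.930156) = 4.2609 km
  → nearest: T1 (1.9261 km)
Q4 at 48.9712°N, 2.7640°E:
  T1: √((-0.0295·111.32)² + (0.0463·73.1)²) = √(10.784262 + 11.455043) = 4.7159 km
  T2: √((0.0298·111.32)² + (-0.0089·73.1)²) = √(11.004718 + 0.423267) = 3.3805 km
  T3: √((-0.0019·111.32)² + (0.0182·73.1)²) = √(0.044736 + 1.770017) = 1.3471 km
  T4: √((-0.0666·111.32)² + (0.0013·73.1)²) = √(54.966091 + 0.009031) = 7.4145 km
  T5: √((-0.0593·111.32)² + (0.0925·73.1)²) = √(43.576845 + 45.721263) = 9.4498 km
  → nearest: T3 (1.3471 km)
Q5 at 48.9003°N, 2.8484°E:
  T1: √((0.0414·111.32)² + (-0.0381·73.1)²) = √(21.239636 + 7.756838) = 5.3848 km
  T2: √((0.1007·111.32)² + (-0.0933·73.1)²) = √(125.662396 + 46.515537) = 13.1217 km
  T3: √((0.0690·111.32)² + (-0.0662·73.1)²) = √(58.998990 + 23.418050) = 9.0784 km
  T4: √((0.0043·111.32)² + (-0.0831·73.1)²) = √(0.229131 + 36.900887) = 6.0934 km
  T5: √((0.0116·111.32)² + (0.0081·73.1)²) = √(1.667487 + 0.350594) = 1.4206 km
  → nearest: T5 (1.4206 km)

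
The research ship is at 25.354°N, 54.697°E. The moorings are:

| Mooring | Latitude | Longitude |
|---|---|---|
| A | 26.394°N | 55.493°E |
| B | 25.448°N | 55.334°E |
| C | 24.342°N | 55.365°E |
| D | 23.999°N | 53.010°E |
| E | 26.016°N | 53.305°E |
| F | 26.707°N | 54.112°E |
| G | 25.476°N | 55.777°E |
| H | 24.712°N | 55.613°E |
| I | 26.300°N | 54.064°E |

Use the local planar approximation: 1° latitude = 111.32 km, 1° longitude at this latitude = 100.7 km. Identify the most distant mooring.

Distances from 25.354°N, 54.697°E:
A: √((1.040·111.32)² + (0.796·100.7)²) = √(13403.34122 + 6425.17671) = 140.814 km
B: √((0.094·111.32)² + (0.637·100.7)²) = √(109.49697 + 4114.69649) = 64.994 km
C: √((-1.012·111.32)² + (0.668·100.7)²) = √(12691.33829 + 4524.93001) = 131.211 km
D: √((-1.355·111.32)² + (-1.687·100.7)²) = √(22752.28325 + 28859.52018) = 227.182 km
E: √((0.662·111.32)² + (-1.392·100.7)²) = √(5430.78205 + 19648.86242) = 158.366 km
F: √((1.353·111.32)² + (-0.585·100.7)²) = √(22685.16741 + 3470.32919) = 161.727 km
G: √((0.122·111.32)² + (1.080·100.7)²) = √(184.44465 + 11827.86754) = 109.601 km
H: √((-0.642·111.32)² + (0.916·100.7)²) = √(5107.59498 + 8508.43898) = 116.688 km
I: √((0.946·111.32)² + (-0.633·100.7)²) = √(11089.92651 + 4063.18280) = 123.098 km
Maximum: D at 227.182 km.

D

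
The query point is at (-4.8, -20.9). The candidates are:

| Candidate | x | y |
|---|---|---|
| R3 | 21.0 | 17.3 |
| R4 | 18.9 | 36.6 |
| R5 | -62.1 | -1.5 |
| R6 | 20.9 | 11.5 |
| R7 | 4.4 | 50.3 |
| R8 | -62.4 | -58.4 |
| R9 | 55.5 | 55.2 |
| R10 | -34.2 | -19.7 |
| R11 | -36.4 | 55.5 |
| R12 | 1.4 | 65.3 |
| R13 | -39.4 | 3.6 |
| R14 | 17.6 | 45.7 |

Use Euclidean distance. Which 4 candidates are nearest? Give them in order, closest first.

R10, R6, R13, R3

Distances from (-4.8, -20.9):
R3: 46.1
R4: 62.2
R5: 60.5
R6: 41.4
R7: 71.8
R8: 68.7
R9: 97.1
R10: 29.4
R11: 82.7
R12: 86.4
R13: 42.4
R14: 70.3
Sorted: R10 (29.4) < R6 (41.4) < R13 (42.4) < R3 (46.1) < R5 (60.5) < R4 (62.2) < …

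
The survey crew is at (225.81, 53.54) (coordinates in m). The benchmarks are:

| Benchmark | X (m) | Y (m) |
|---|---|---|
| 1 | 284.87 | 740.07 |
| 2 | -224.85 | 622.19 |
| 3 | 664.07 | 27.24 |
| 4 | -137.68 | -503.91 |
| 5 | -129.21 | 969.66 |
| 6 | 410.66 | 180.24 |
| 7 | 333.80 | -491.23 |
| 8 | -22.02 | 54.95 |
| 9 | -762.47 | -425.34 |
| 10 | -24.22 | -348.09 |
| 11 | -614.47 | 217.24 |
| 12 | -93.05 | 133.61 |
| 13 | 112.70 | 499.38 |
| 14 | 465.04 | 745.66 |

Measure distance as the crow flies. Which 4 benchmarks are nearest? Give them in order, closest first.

Distances from (225.81, 53.54):
1: √((59.06)² + (686.53)²) = √(3488.0836 + 471323.4409) = 689.07 m
2: √((-450.66)² + (568.65)²) = √(203094.4356 + 323362.8225) = 725.57 m
3: √((438.26)² + (-26.30)²) = √(192071.8276 + 691.6900) = 439.05 m
4: √((-363.49)² + (-557.45)²) = √(132124.9801 + 310750.5025) = 665.49 m
5: √((-355.02)² + (916.12)²) = √(126039.2004 + 839275.8544) = 982.50 m
6: √((184.85)² + (126.70)²) = √(34169.5225 + 16052.8900) = 224.10 m
7: √((107.99)² + (-544.77)²) = √(11661.8401 + 296774.3529) = 555.37 m
8: √((-247.83)² + (1.41)²) = √(61419.7089 + 1.9881) = 247.83 m
9: √((-988.28)² + (-478.88)²) = √(976697.3584 + 229326.0544) = 1098.19 m
10: √((-250.03)² + (-401.63)²) = √(62515.0009 + 161306.6569) = 473.10 m
11: √((-840.28)² + (163.70)²) = √(706070.4784 + 26797.6900) = 856.08 m
12: √((-318.86)² + (80.07)²) = √(101671.6996 + 6411.2049) = 328.76 m
13: √((-113.11)² + (445.84)²) = √(12793.8721 + 198773.3056) = 459.96 m
14: √((239.23)² + (692.12)²) = √(57230.9929 + 479030.0944) = 732.30 m
Sorted: 6 (224.10 m) < 8 (247.83 m) < 12 (328.76 m) < 3 (439.05 m) < 13 (459.96 m) < 10 (473.10 m) < …

6, 8, 12, 3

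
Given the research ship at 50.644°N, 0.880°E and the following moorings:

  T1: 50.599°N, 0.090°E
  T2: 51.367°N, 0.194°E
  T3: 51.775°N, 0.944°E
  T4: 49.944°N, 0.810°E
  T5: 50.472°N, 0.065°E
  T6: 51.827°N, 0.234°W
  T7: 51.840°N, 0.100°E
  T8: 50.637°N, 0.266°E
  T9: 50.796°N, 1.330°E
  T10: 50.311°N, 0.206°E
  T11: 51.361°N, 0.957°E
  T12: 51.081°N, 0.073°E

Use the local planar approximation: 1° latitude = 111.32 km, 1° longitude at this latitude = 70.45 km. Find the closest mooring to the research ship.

Distances from 50.644°N, 0.880°E:
T1: √((-0.045·111.32)² + (-0.790·70.45)²) = √(25.09409 + 3097.53468) = 55.880 km
T2: √((0.723·111.32)² + (-0.686·70.45)²) = √(6477.73220 + 2335.66324) = 93.880 km
T3: √((1.131·111.32)² + (0.064·70.45)²) = √(15851.54526 + 20.32928) = 125.984 km
T4: √((-0.700·111.32)² + (-0.070·70.45)²) = √(6072.14978 + 24.31969) = 78.080 km
T5: √((-0.172·111.32)² + (-0.815·70.45)²) = √(366.60914 + 3296.68318) = 60.525 km
T6: √((1.183·111.32)² + (-1.114·70.45)²) = √(17342.66698 + 6159.31445) = 153.304 km
T7: √((1.196·111.32)² + (-0.780·70.45)²) = √(17725.91876 + 3019.61240) = 144.033 km
T8: √((-0.007·111.32)² + (-0.614·70.45)²) = √(0.60721 + 1871.10749) = 43.263 km
T9: √((0.152·111.32)² + (0.450·70.45)²) = √(286.30806 + 1005.04851) = 35.935 km
T10: √((-0.333·111.32)² + (-0.674·70.45)²) = √(1374.15228 + 2254.66378) = 60.240 km
T11: √((0.717·111.32)² + (0.077·70.45)²) = √(6370.66409 + 29.42683) = 80.001 km
T12: √((0.437·111.32)² + (-0.807·70.45)²) = √(2366.51504 + 3232.28066) = 74.825 km
Minimum: T9 at 35.935 km.

T9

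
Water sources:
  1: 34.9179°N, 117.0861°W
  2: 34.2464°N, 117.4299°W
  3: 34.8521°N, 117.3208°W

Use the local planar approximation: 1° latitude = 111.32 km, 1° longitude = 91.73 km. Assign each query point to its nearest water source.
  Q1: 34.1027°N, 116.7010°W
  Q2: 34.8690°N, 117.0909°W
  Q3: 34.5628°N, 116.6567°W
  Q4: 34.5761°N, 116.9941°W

Q1 at 34.1027°N, 116.7010°W:
  1: 97.3811 km
  2: 68.7490 km
  3: 100.9546 km
  → nearest: 2 (68.7490 km)
Q2 at 34.8690°N, 117.0909°W:
  1: 5.4613 km
  2: 75.9642 km
  3: 21.1725 km
  → nearest: 1 (5.4613 km)
Q3 at 34.5628°N, 116.6567°W:
  1: 55.8040 km
  2: 79.1897 km
  3: 68.9068 km
  → nearest: 1 (55.8040 km)
Q4 at 34.5761°N, 116.9941°W:
  1: 38.9738 km
  2: 54.2690 km
  3: 42.9194 km
  → nearest: 1 (38.9738 km)

Q1→2; Q2→1; Q3→1; Q4→1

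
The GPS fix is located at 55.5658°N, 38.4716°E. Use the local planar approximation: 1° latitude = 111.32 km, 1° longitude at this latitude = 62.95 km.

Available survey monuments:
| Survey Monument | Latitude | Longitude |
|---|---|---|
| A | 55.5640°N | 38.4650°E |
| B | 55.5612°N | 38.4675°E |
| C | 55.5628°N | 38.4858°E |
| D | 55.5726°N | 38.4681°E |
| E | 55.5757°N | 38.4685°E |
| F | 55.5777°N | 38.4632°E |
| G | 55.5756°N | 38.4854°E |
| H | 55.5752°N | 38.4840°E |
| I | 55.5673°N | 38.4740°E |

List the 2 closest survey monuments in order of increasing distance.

Distances from 55.5658°N, 38.4716°E:
A: 0.4613 km
B: 0.5734 km
C: 0.9542 km
D: 0.7884 km
E: 1.1192 km
F: 1.4263 km
G: 1.3946 km
H: 1.3055 km
I: 0.2252 km
Sorted: I (0.2252 km) < A (0.4613 km) < B (0.5734 km) < D (0.7884 km) < …

I, A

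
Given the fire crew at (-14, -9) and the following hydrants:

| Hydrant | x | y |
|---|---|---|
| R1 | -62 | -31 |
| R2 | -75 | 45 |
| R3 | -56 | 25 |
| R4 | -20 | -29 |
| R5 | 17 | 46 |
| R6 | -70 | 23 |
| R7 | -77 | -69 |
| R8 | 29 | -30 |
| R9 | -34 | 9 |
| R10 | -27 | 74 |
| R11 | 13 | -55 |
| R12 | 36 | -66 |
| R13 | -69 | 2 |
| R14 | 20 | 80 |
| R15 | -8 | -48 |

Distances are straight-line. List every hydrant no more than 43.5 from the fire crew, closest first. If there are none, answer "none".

R4, R9, R15

Distances from (-14, -9):
R1: √((-48)² + (-22)²) = √(2304.000 + 484.000) = 52.8
R2: √((-61)² + (54)²) = √(3721.000 + 2916.000) = 81.5
R3: √((-42)² + (34)²) = √(1764.000 + 1156.000) = 54.0
R4: √((-6)² + (-20)²) = √(36.000 + 400.000) = 20.9
R5: √((31)² + (55)²) = √(961.000 + 3025.000) = 63.1
R6: √((-56)² + (32)²) = √(3136.000 + 1024.000) = 64.5
R7: √((-63)² + (-60)²) = √(3969.000 + 3600.000) = 87.0
R8: √((43)² + (-21)²) = √(1849.000 + 441.000) = 47.9
R9: √((-20)² + (18)²) = √(400.000 + 324.000) = 26.9
R10: √((-13)² + (83)²) = √(169.000 + 6889.000) = 84.0
R11: √((27)² + (-46)²) = √(729.000 + 2116.000) = 53.3
R12: √((50)² + (-57)²) = √(2500.000 + 3249.000) = 75.8
R13: √((-55)² + (11)²) = √(3025.000 + 121.000) = 56.1
R14: √((34)² + (89)²) = √(1156.000 + 7921.000) = 95.3
R15: √((6)² + (-39)²) = √(36.000 + 1521.000) = 39.5
Threshold 43.5: R4 (20.9), R9 (26.9), R15 (39.5) are within range.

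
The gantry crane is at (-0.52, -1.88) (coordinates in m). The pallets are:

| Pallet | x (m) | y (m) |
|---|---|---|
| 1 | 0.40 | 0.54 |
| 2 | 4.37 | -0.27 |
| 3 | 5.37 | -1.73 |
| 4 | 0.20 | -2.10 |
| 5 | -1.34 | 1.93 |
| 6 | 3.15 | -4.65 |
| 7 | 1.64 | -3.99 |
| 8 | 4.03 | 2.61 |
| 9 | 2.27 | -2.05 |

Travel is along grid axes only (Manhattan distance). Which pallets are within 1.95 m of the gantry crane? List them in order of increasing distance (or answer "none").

4

Distances from (-0.52, -1.88):
1: |0.92| + |2.42| = 0.92 + 2.42 = 3.34 m
2: |4.89| + |1.61| = 4.89 + 1.61 = 6.50 m
3: |5.89| + |0.15| = 5.89 + 0.15 = 6.04 m
4: |0.72| + |-0.22| = 0.72 + 0.22 = 0.94 m
5: |-0.82| + |3.81| = 0.82 + 3.81 = 4.63 m
6: |3.67| + |-2.77| = 3.67 + 2.77 = 6.44 m
7: |2.16| + |-2.11| = 2.16 + 2.11 = 4.27 m
8: |4.55| + |4.49| = 4.55 + 4.49 = 9.04 m
9: |2.79| + |-0.17| = 2.79 + 0.17 = 2.96 m
Threshold 1.95 m: 4 (0.94 m) is within range.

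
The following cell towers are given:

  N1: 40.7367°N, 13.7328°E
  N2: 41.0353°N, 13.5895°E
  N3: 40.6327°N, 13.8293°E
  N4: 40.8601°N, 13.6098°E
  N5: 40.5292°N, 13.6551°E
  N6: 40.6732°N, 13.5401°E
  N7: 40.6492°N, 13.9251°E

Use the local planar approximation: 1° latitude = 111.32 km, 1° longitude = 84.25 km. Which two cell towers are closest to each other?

Pairwise distances:
N1–N2: 35.3648 km
N1–N3: 14.1468 km
N1–N4: 17.2072 km
N1–N5: 24.0086 km
N1–N6: 17.7071 km
N1–N7: 18.9039 km
N2–N3: 49.1606 km
N2–N4: 19.5781 km
N2–N5: 56.6095 km
N2–N6: 40.5233 km
N2–N7: 51.4468 km
N3–N4: 31.3495 km
N3–N5: 18.6586 km
N3–N6: 24.7787 km
N3–N7: 8.2775 km
N4–N5: 37.0330 km
N4–N6: 21.6185 km
N4–N7: 35.4519 km
N5–N6: 18.7306 km
N5–N7: 26.3798 km
N6–N7: 32.5461 km
Closest pair: N3–N7 at 8.2775 km.

N3 and N7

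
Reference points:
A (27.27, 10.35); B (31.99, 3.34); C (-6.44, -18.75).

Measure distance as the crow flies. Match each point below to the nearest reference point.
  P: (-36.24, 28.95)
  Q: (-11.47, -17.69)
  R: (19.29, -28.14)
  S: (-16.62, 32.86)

P→C; Q→C; R→C; S→A

P at (-36.24, 28.95):
  A: √((63.51)² + (-18.60)²) = √(4033.5201 + 345.9600) = 66.18
  B: √((68.23)² + (-25.61)²) = √(4655.3329 + 655.8721) = 72.88
  C: √((29.80)² + (-47.70)²) = √(888.0400 + 2275.2900) = 56.24
  → nearest: C (56.24)
Q at (-11.47, -17.69):
  A: √((38.74)² + (28.04)²) = √(1500.7876 + 786.2416) = 47.82
  B: √((43.46)² + (21.03)²) = √(1888.7716 + 442.2609) = 48.28
  C: √((5.03)² + (-1.06)²) = √(25.3009 + 1.1236) = 5.14
  → nearest: C (5.14)
R at (19.29, -28.14):
  A: √((7.98)² + (38.49)²) = √(63.6804 + 1481.4801) = 39.31
  B: √((12.70)² + (31.48)²) = √(161.2900 + 990.9904) = 33.95
  C: √((-25.73)² + (9.39)²) = √(662.0329 + 88.1721) = 27.39
  → nearest: C (27.39)
S at (-16.62, 32.86):
  A: √((43.89)² + (-22.51)²) = √(1926.3321 + 506.7001) = 49.33
  B: √((48.61)² + (-29.52)²) = √(2362.9321 + 871.4304) = 56.87
  C: √((10.18)² + (-51.61)²) = √(103.6324 + 2663.5921) = 52.60
  → nearest: A (49.33)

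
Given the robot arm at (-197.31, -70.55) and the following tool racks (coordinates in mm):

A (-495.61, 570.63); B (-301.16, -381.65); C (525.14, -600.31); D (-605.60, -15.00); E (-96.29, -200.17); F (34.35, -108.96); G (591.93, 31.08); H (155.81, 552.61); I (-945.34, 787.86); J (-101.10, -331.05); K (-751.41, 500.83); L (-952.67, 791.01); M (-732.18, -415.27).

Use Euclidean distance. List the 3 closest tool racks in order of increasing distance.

Distances from (-197.31, -70.55):
A: 707.17 mm
B: 327.98 mm
C: 895.87 mm
D: 412.05 mm
E: 164.34 mm
F: 234.82 mm
G: 795.76 mm
H: 716.26 mm
I: 1138.60 mm
J: 277.70 mm
K: 795.93 mm
L: 1145.80 mm
M: 636.33 mm
Sorted: E (164.34 mm) < F (234.82 mm) < J (277.70 mm) < B (327.98 mm) < D (412.05 mm) < …

E, F, J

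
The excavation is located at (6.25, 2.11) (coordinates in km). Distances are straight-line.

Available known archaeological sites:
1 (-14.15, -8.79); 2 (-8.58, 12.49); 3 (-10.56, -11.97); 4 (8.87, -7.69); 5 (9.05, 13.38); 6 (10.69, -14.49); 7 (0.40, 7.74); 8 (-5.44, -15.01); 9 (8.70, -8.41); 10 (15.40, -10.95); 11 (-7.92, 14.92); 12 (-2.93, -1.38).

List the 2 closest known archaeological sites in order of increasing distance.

7, 12

Distances from (6.25, 2.11):
1: √((-20.40)² + (-10.90)²) = √(416.1600 + 118.8100) = 23.13 km
2: √((-14.83)² + (10.38)²) = √(219.9289 + 107.7444) = 18.10 km
3: √((-16.81)² + (-14.08)²) = √(282.5761 + 198.2464) = 21.93 km
4: √((2.62)² + (-9.80)²) = √(6.8644 + 96.0400) = 10.14 km
5: √((2.80)² + (11.27)²) = √(7.8400 + 127.0129) = 11.61 km
6: √((4.44)² + (-16.60)²) = √(19.7136 + 275.5600) = 17.18 km
7: √((-5.85)² + (5.63)²) = √(34.2225 + 31.6969) = 8.12 km
8: √((-11.69)² + (-17.12)²) = √(136.6561 + 293.0944) = 20.73 km
9: √((2.45)² + (-10.52)²) = √(6.0025 + 110.6704) = 10.80 km
10: √((9.15)² + (-13.06)²) = √(83.7225 + 170.5636) = 15.95 km
11: √((-14.17)² + (12.81)²) = √(200.7889 + 164.0961) = 19.10 km
12: √((-9.18)² + (-3.49)²) = √(84.2724 + 12.1801) = 9.82 km
Sorted: 7 (8.12 km) < 12 (9.82 km) < 4 (10.14 km) < 9 (10.80 km) < …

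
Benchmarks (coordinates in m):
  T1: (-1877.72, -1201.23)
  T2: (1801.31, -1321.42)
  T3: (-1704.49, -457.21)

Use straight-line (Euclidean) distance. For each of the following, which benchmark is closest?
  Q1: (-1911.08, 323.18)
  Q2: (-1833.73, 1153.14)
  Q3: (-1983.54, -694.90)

Q1 at (-1911.08, 323.18):
  T1: 1524.77 m
  T2: 4060.36 m
  T3: 807.27 m
  → nearest: T3 (807.27 m)
Q2 at (-1833.73, 1153.14):
  T1: 2354.78 m
  T2: 4397.38 m
  T3: 1615.53 m
  → nearest: T3 (1615.53 m)
Q3 at (-1983.54, -694.90):
  T1: 517.27 m
  T2: 3836.35 m
  T3: 366.56 m
  → nearest: T3 (366.56 m)

Q1→T3; Q2→T3; Q3→T3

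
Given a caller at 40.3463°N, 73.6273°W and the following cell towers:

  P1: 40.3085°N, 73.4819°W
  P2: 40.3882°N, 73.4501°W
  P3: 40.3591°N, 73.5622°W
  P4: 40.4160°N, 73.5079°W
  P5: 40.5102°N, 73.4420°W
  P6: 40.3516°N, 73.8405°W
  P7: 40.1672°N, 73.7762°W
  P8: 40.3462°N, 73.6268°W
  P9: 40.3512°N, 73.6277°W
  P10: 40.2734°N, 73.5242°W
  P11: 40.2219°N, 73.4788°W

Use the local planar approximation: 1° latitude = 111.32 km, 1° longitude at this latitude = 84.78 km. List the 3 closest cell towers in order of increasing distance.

P8, P9, P3

Distances from 40.3463°N, 73.6273°W:
P1: 13.0254 km
P2: 15.7304 km
P3: 5.7001 km
P4: 12.7543 km
P5: 24.0767 km
P6: 18.0847 km
P7: 23.5979 km
P8: 0.0438 km
P9: 0.5465 km
P10: 11.9272 km
P11: 18.7157 km
Sorted: P8 (0.0438 km) < P9 (0.5465 km) < P3 (5.7001 km) < P10 (11.9272 km) < P4 (12.7543 km) < …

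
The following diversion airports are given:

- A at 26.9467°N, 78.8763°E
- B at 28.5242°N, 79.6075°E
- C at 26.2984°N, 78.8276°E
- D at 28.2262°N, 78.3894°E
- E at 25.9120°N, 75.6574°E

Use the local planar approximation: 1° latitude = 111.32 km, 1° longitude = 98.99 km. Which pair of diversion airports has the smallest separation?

Pairwise distances:
A–B: 189.9395 km
A–C: 72.3296 km
A–D: 150.3679 km
A–E: 338.8183 km
B–C: 259.5249 km
B–D: 125.0597 km
B–E: 487.2944 km
C–D: 218.9427 km
C–E: 316.7523 km
D–E: 373.5031 km
Closest pair: A–C at 72.3296 km.

A and C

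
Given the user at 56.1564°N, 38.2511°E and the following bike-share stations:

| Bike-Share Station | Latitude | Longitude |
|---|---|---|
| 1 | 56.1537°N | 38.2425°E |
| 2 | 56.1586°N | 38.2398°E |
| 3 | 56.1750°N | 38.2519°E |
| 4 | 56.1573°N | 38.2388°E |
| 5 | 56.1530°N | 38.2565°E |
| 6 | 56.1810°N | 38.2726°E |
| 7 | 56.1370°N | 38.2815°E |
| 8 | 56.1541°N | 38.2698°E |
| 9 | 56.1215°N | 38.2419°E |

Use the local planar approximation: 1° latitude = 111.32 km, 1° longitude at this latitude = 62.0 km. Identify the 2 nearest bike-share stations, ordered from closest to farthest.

5, 1

Distances from 56.1564°N, 38.2511°E:
1: √((-0.0027·111.32)² + (-0.0086·62.0)²) = √(0.090339 + 0.284302) = 0.6121 km
2: √((0.0022·111.32)² + (-0.0113·62.0)²) = √(0.059978 + 0.490840) = 0.7422 km
3: √((0.0186·111.32)² + (0.0008·62.0)²) = √(4.287186 + 0.002460) = 2.0711 km
4: √((0.0009·111.32)² + (-0.0123·62.0)²) = √(0.010038 + 0.581559) = 0.7692 km
5: √((-0.0034·111.32)² + (0.0054·62.0)²) = √(0.143253 + 0.112091) = 0.5053 km
6: √((0.0246·111.32)² + (0.0215·62.0)²) = √(7.499229 + 1.776889) = 3.0457 km
7: √((-0.0194·111.32)² + (0.0304·62.0)²) = √(4.663907 + 3.552471) = 2.8664 km
8: √((-0.0023·111.32)² + (0.0187·62.0)²) = √(0.065554 + 1.344208) = 1.1873 km
9: √((-0.0349·111.32)² + (-0.0092·62.0)²) = √(15.093753 + 0.325356) = 3.9267 km
Sorted: 5 (0.5053 km) < 1 (0.6121 km) < 2 (0.7422 km) < 4 (0.7692 km) < …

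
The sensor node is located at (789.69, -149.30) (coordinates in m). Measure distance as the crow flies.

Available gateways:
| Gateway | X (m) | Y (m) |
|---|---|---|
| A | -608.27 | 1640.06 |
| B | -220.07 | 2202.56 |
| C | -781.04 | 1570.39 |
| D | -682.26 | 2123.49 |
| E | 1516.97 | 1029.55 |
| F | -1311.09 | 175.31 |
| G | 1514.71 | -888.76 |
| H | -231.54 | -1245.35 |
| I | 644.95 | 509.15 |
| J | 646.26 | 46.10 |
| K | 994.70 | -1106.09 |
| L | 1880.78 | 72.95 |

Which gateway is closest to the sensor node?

J

Distances from (789.69, -149.30):
A: √((-1397.96)² + (1789.36)²) = √(1954292.1616 + 3201809.2096) = 2270.71 m
B: √((-1009.76)² + (2351.86)²) = √(1019615.2576 + 5531245.4596) = 2559.46 m
C: √((-1570.73)² + (1719.69)²) = √(2467192.7329 + 2957333.6961) = 2329.06 m
D: √((-1471.95)² + (2272.79)²) = √(2166636.8025 + 5165574.3841) = 2707.81 m
E: √((727.28)² + (1178.85)²) = √(528936.1984 + 1389687.3225) = 1385.14 m
F: √((-2100.78)² + (324.61)²) = √(4413276.6084 + 105371.6521) = 2125.71 m
G: √((725.02)² + (-739.46)²) = √(525654.0004 + 546801.0916) = 1035.59 m
H: √((-1021.23)² + (-1096.05)²) = √(1042910.7129 + 1201325.6025) = 1498.08 m
I: √((-144.74)² + (658.45)²) = √(20949.6676 + 433556.4025) = 674.17 m
J: √((-143.43)² + (195.40)²) = √(20572.1649 + 38181.1600) = 242.39 m
K: √((205.01)² + (-956.79)²) = √(42029.1001 + 915447.1041) = 978.51 m
L: √((1091.09)² + (222.25)²) = √(1190477.3881 + 49395.0625) = 1113.50 m
Minimum: J at 242.39 m.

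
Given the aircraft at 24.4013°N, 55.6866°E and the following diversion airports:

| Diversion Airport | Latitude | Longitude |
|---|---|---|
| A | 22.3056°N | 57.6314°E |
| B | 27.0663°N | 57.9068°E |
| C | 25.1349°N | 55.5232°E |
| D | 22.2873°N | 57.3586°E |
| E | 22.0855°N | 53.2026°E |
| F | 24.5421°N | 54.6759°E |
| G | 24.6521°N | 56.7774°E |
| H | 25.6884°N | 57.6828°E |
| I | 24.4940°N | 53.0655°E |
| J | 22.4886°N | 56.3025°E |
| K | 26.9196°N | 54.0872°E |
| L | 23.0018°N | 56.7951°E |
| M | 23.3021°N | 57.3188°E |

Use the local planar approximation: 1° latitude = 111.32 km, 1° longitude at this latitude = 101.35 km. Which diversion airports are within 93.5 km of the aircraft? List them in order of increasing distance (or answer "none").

Distances from 24.4013°N, 55.6866°E:
A: 305.4118 km
B: 372.3500 km
C: 83.3266 km
D: 289.9934 km
E: 360.3304 km
F: 103.6267 km
G: 114.0234 km
H: 247.9122 km
I: 265.8488 km
J: 221.8831 km
K: 323.8288 km
L: 192.0755 km
M: 205.7611 km
Threshold 93.5 km: C (83.3266 km) is within range.

C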